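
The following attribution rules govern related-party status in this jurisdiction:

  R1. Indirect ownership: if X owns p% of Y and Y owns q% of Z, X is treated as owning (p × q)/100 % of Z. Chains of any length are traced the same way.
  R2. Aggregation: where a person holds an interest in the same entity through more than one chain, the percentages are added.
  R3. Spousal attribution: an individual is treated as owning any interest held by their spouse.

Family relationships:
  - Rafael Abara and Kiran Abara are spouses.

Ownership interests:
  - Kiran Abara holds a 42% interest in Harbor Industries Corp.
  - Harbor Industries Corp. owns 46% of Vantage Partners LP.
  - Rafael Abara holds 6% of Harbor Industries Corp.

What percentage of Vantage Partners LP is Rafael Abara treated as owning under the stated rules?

22.08%

By spousal attribution (R3), Rafael Abara is treated as also owning Kiran Abara's interest in Harbor Industries Corp, giving 6% + 42% = 48%.
Chain via Harbor Industries Corp. (R1): 48% × 46% = 22.08% of Vantage Partners LP.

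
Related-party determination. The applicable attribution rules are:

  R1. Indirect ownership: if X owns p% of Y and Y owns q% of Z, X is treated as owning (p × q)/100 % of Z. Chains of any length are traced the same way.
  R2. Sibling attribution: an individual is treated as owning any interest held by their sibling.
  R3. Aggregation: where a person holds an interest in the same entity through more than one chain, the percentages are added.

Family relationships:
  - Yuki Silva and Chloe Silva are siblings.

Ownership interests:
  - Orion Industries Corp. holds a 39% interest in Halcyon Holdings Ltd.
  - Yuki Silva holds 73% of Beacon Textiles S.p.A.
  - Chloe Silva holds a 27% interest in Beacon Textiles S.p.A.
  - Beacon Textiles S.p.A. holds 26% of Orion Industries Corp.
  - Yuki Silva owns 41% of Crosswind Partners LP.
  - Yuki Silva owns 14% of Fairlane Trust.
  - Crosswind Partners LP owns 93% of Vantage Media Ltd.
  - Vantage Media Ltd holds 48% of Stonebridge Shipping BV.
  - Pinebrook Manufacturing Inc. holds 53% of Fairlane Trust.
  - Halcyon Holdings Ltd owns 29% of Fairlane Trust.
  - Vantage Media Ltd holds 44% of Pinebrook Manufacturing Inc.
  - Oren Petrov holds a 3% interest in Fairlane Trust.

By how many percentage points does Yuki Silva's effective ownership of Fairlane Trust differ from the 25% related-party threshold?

0.832516

By sibling attribution (R2), Yuki Silva is treated as also owning Chloe Silva's interest in Beacon Textiles S.p.A, giving 73% + 27% = 100%.
Chain via Crosswind Partners LP → Vantage Media Ltd → Pinebrook Manufacturing Inc. (R1): 41% × 93% × 44% × 53% = 8.891916% of Fairlane Trust.
Chain via Beacon Textiles S.p.A. → Orion Industries Corp. → Halcyon Holdings Ltd (R1): 100% × 26% × 39% × 29% = 2.9406% of Fairlane Trust.
Direct interest in Fairlane Trust: 14%.
Aggregating (R3): 8.891916% + 2.9406% + 14% = 25.832516%.
25.832516% exceeds the 25% threshold by 0.832516 percentage points.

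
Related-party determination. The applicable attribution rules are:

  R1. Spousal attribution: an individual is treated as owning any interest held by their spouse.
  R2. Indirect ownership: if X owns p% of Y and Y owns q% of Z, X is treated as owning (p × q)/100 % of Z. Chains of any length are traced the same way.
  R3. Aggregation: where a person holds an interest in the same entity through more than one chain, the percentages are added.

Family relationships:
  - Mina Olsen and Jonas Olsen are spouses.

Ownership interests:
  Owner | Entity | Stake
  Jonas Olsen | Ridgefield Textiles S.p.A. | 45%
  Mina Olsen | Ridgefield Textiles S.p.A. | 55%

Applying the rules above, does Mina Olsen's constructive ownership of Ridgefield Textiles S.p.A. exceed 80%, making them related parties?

By spousal attribution (R1), Mina Olsen is treated as also owning Jonas Olsen's interest in Ridgefield Textiles S.p.A, giving 55% + 45% = 100%.
Direct interest in Ridgefield Textiles S.p.A: 100%.
100% exceeds the 80% threshold, so Mina is a related party to Ridgefield Textiles S.p.A.

Yes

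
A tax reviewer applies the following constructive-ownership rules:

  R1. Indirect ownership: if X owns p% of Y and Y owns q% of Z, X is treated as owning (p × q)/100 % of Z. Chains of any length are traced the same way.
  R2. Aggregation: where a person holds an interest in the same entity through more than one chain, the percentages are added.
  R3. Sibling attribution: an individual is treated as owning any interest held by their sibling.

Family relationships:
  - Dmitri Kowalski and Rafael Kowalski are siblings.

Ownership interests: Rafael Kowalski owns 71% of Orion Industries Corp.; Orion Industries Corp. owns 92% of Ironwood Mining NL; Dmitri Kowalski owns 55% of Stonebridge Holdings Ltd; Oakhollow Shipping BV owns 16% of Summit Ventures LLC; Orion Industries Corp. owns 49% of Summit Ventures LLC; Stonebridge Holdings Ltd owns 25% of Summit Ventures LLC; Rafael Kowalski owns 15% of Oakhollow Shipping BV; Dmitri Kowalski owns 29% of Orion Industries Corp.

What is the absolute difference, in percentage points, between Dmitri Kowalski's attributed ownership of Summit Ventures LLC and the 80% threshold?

14.85

By sibling attribution (R3), Dmitri Kowalski is treated as also owning Rafael Kowalski's interest in Orion Industries Corp, giving 29% + 71% = 100%.
By sibling attribution (R3), Dmitri Kowalski is treated as owning Rafael Kowalski's 15% interest in Oakhollow Shipping BV.
Chain via Stonebridge Holdings Ltd (R1): 55% × 25% = 13.75% of Summit Ventures LLC.
Chain via Orion Industries Corp. (R1): 100% × 49% = 49% of Summit Ventures LLC.
Chain via Oakhollow Shipping BV (R1): 15% × 16% = 2.4% of Summit Ventures LLC.
Aggregating (R2): 13.75% + 49% + 2.4% = 65.15%.
65.15% falls short of the 80% threshold by 14.85 percentage points.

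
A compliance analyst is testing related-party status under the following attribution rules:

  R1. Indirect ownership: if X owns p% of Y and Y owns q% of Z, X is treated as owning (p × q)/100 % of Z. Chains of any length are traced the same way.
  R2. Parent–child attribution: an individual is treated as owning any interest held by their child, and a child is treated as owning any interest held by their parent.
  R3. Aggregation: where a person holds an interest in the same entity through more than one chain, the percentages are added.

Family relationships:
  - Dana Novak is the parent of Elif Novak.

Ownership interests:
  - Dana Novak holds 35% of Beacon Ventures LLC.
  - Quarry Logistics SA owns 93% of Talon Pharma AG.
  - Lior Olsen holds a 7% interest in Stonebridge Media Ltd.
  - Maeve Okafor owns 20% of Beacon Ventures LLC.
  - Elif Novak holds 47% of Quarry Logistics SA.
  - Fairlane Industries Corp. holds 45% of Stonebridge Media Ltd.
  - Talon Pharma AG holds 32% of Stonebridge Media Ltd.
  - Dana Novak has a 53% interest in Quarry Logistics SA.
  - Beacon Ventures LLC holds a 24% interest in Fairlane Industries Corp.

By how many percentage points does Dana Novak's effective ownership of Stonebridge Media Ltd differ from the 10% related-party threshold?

23.54

By parent–child attribution (R2), Dana Novak is treated as also owning Elif Novak's interest in Quarry Logistics SA, giving 53% + 47% = 100%.
Chain via Quarry Logistics SA → Talon Pharma AG (R1): 100% × 93% × 32% = 29.76% of Stonebridge Media Ltd.
Chain via Beacon Ventures LLC → Fairlane Industries Corp. (R1): 35% × 24% × 45% = 3.78% of Stonebridge Media Ltd.
Aggregating (R3): 29.76% + 3.78% = 33.54%.
33.54% exceeds the 10% threshold by 23.54 percentage points.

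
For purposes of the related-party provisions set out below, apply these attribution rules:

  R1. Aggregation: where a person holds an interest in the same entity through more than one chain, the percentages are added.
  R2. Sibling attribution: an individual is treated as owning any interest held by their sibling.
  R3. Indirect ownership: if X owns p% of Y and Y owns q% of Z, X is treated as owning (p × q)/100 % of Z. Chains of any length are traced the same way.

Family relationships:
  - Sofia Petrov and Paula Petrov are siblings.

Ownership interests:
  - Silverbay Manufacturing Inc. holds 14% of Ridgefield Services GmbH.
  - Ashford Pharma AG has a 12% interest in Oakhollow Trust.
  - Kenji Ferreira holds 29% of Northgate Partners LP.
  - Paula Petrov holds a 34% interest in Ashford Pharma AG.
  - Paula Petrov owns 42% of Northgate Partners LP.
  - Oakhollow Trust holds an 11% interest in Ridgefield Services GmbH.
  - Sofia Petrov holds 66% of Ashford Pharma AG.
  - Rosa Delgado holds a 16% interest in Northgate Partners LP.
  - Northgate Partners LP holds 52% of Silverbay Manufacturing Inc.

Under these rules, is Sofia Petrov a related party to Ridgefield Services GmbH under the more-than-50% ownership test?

By sibling attribution (R2), Sofia Petrov is treated as also owning Paula Petrov's interest in Ashford Pharma AG, giving 66% + 34% = 100%.
By sibling attribution (R2), Sofia Petrov is treated as owning Paula Petrov's 42% interest in Northgate Partners LP.
Chain via Ashford Pharma AG → Oakhollow Trust (R3): 100% × 12% × 11% = 1.32% of Ridgefield Services GmbH.
Chain via Northgate Partners LP → Silverbay Manufacturing Inc. (R3): 42% × 52% × 14% = 3.0576% of Ridgefield Services GmbH.
Aggregating (R1): 1.32% + 3.0576% = 4.3776%.
4.3776% does not exceed the 50% threshold, so Sofia is not a related party to Ridgefield Services GmbH.

No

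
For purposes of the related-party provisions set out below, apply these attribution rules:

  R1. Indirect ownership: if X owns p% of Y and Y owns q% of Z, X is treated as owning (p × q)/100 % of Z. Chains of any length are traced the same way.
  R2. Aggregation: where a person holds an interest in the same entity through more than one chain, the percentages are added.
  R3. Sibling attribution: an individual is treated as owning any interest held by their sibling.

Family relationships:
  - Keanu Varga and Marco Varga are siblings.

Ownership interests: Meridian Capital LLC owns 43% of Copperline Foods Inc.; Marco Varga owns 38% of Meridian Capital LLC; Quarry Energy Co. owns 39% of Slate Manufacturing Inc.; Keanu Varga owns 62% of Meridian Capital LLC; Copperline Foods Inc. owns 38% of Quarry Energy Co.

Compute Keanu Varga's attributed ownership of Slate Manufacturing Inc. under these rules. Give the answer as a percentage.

By sibling attribution (R3), Keanu Varga is treated as also owning Marco Varga's interest in Meridian Capital LLC, giving 62% + 38% = 100%.
Chain via Meridian Capital LLC → Copperline Foods Inc. → Quarry Energy Co. (R1): 100% × 43% × 38% × 39% = 6.3726% of Slate Manufacturing Inc.

6.3726%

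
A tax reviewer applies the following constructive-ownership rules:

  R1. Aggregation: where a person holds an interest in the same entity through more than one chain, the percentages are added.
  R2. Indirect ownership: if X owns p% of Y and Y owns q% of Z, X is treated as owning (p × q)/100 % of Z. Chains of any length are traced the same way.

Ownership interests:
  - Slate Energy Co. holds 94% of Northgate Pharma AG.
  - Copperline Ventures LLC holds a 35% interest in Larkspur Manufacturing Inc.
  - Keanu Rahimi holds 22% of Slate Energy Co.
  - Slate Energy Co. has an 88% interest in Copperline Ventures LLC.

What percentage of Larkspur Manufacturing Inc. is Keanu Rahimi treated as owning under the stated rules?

Chain via Slate Energy Co. → Copperline Ventures LLC (R2): 22% × 88% × 35% = 6.776% of Larkspur Manufacturing Inc.

6.776%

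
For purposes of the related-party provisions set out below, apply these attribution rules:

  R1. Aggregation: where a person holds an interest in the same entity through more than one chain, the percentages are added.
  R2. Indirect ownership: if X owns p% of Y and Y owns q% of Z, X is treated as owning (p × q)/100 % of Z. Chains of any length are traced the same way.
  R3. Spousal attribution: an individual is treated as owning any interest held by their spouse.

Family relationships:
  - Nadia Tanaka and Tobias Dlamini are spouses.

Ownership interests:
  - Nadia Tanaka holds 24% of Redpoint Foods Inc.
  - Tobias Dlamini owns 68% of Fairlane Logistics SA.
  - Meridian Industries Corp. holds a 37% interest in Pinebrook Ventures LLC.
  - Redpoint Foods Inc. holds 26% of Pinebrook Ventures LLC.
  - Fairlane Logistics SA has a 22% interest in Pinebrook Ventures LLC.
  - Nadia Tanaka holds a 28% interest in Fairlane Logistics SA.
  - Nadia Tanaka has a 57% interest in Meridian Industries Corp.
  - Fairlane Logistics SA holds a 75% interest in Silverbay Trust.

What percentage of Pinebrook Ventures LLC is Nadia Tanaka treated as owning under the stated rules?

By spousal attribution (R3), Nadia Tanaka is treated as also owning Tobias Dlamini's interest in Fairlane Logistics SA, giving 28% + 68% = 96%.
Chain via Fairlane Logistics SA (R2): 96% × 22% = 21.12% of Pinebrook Ventures LLC.
Chain via Redpoint Foods Inc. (R2): 24% × 26% = 6.24% of Pinebrook Ventures LLC.
Chain via Meridian Industries Corp. (R2): 57% × 37% = 21.09% of Pinebrook Ventures LLC.
Aggregating (R1): 21.12% + 6.24% + 21.09% = 48.45%.

48.45%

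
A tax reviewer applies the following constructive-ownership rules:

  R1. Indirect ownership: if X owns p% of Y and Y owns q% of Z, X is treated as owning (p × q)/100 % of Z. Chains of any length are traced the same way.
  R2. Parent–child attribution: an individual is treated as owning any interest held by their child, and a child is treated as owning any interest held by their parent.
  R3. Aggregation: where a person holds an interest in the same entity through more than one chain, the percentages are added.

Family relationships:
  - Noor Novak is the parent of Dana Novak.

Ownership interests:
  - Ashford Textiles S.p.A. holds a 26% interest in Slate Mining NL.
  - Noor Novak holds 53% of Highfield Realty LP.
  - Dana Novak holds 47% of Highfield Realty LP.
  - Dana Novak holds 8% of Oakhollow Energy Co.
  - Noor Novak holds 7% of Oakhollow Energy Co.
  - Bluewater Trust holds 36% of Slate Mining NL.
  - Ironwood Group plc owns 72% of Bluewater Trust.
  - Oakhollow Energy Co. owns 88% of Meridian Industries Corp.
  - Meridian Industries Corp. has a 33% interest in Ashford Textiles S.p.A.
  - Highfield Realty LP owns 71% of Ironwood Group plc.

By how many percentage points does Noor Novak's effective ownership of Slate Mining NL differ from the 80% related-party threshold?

By parent–child attribution (R2), Noor Novak is treated as also owning Dana Novak's interest in Highfield Realty LP, giving 53% + 47% = 100%.
By parent–child attribution (R2), Noor Novak is treated as also owning Dana Novak's interest in Oakhollow Energy Co, giving 7% + 8% = 15%.
Chain via Highfield Realty LP → Ironwood Group plc → Bluewater Trust (R1): 100% × 71% × 72% × 36% = 18.4032% of Slate Mining NL.
Chain via Oakhollow Energy Co. → Meridian Industries Corp. → Ashford Textiles S.p.A. (R1): 15% × 88% × 33% × 26% = 1.13256% of Slate Mining NL.
Aggregating (R3): 18.4032% + 1.13256% = 19.53576%.
19.53576% falls short of the 80% threshold by 60.46424 percentage points.

60.46424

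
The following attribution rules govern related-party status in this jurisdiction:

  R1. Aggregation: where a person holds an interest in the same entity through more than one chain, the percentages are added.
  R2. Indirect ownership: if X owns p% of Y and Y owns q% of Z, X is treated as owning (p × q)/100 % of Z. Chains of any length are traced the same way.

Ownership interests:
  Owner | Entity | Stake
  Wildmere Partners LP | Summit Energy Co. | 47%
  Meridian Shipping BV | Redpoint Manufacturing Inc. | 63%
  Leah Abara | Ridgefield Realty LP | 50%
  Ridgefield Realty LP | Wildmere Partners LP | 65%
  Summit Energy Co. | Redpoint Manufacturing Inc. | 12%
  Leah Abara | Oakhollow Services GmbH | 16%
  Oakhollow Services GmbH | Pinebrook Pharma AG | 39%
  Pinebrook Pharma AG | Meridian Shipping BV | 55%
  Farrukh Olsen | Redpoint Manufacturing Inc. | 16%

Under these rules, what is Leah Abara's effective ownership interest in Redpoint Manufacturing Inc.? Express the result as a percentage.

Chain via Oakhollow Services GmbH → Pinebrook Pharma AG → Meridian Shipping BV (R2): 16% × 39% × 55% × 63% = 2.16216% of Redpoint Manufacturing Inc.
Chain via Ridgefield Realty LP → Wildmere Partners LP → Summit Energy Co. (R2): 50% × 65% × 47% × 12% = 1.833% of Redpoint Manufacturing Inc.
Aggregating (R1): 2.16216% + 1.833% = 3.99516%.

3.99516%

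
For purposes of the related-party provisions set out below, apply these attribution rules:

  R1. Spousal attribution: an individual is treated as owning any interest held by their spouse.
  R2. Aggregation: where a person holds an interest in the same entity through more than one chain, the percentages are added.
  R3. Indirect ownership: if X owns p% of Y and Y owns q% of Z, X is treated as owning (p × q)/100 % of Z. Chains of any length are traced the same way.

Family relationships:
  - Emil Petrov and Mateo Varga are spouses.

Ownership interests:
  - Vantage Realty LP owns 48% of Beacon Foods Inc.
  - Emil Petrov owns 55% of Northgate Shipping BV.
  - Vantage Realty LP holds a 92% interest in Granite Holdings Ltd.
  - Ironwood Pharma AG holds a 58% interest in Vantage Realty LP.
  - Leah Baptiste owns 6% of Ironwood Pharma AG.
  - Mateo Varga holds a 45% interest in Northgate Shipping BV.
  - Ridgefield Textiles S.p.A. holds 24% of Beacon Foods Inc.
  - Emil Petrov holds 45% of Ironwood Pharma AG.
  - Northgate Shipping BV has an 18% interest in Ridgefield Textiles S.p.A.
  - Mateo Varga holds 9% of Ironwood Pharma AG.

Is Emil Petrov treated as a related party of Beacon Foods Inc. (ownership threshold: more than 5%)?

By spousal attribution (R1), Emil Petrov is treated as also owning Mateo Varga's interest in Northgate Shipping BV, giving 55% + 45% = 100%.
By spousal attribution (R1), Emil Petrov is treated as also owning Mateo Varga's interest in Ironwood Pharma AG, giving 45% + 9% = 54%.
Chain via Northgate Shipping BV → Ridgefield Textiles S.p.A. (R3): 100% × 18% × 24% = 4.32% of Beacon Foods Inc.
Chain via Ironwood Pharma AG → Vantage Realty LP (R3): 54% × 58% × 48% = 15.0336% of Beacon Foods Inc.
Aggregating (R2): 4.32% + 15.0336% = 19.3536%.
19.3536% exceeds the 5% threshold, so Emil is a related party to Beacon Foods Inc.

Yes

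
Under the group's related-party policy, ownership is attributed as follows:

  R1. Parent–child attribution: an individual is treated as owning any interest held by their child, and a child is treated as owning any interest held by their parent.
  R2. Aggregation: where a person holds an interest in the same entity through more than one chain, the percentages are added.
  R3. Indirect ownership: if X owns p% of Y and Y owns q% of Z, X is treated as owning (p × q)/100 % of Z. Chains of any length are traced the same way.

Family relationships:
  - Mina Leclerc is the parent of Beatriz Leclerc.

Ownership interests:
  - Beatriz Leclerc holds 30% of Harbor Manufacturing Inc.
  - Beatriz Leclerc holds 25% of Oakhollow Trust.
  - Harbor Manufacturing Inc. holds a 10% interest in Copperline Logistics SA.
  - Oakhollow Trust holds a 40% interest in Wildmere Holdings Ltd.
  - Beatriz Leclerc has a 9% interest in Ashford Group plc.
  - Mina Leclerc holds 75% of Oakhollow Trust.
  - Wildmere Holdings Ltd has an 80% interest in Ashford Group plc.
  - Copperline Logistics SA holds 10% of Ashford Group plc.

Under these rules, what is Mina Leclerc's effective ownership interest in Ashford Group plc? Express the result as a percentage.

By parent–child attribution (R1), Mina Leclerc is treated as also owning Beatriz Leclerc's interest in Oakhollow Trust, giving 75% + 25% = 100%.
By parent–child attribution (R1), Mina Leclerc is treated as owning Beatriz Leclerc's 30% interest in Harbor Manufacturing Inc.
By parent–child attribution (R1), Mina Leclerc is treated as owning Beatriz Leclerc's 9% interest in Ashford Group plc.
Chain via Oakhollow Trust → Wildmere Holdings Ltd (R3): 100% × 40% × 80% = 32% of Ashford Group plc.
Chain via Harbor Manufacturing Inc. → Copperline Logistics SA (R3): 30% × 10% × 10% = 0.3% of Ashford Group plc.
Direct interest in Ashford Group plc: 9%.
Aggregating (R2): 32% + 0.3% + 9% = 41.3%.

41.3%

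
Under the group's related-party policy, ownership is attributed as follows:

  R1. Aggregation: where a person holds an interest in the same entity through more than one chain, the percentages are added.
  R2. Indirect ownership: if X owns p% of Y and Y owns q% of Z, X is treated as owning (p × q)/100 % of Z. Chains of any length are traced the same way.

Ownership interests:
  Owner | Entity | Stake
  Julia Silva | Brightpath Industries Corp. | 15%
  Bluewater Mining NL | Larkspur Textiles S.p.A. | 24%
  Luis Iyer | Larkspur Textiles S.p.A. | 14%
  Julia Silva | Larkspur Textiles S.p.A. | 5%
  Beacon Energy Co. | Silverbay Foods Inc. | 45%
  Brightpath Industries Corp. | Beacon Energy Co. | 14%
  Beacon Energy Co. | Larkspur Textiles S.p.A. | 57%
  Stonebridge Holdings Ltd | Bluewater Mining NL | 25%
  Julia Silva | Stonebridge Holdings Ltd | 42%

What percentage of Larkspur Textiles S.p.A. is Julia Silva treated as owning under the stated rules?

8.717%

Chain via Brightpath Industries Corp. → Beacon Energy Co. (R2): 15% × 14% × 57% = 1.197% of Larkspur Textiles S.p.A.
Chain via Stonebridge Holdings Ltd → Bluewater Mining NL (R2): 42% × 25% × 24% = 2.52% of Larkspur Textiles S.p.A.
Direct interest in Larkspur Textiles S.p.A: 5%.
Aggregating (R1): 1.197% + 2.52% + 5% = 8.717%.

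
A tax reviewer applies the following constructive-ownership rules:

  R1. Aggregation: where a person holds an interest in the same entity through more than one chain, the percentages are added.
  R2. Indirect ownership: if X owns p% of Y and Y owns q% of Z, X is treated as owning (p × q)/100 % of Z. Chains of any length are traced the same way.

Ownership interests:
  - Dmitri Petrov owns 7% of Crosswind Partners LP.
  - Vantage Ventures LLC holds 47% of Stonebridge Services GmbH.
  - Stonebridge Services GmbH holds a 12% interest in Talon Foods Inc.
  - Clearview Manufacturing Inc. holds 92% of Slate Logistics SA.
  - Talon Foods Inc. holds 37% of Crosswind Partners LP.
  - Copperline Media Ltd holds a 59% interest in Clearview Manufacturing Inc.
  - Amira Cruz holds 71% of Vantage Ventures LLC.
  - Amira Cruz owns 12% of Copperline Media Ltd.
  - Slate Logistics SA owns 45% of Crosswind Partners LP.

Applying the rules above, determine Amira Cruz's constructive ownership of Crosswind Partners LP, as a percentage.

Chain via Copperline Media Ltd → Clearview Manufacturing Inc. → Slate Logistics SA (R2): 12% × 59% × 92% × 45% = 2.93112% of Crosswind Partners LP.
Chain via Vantage Ventures LLC → Stonebridge Services GmbH → Talon Foods Inc. (R2): 71% × 47% × 12% × 37% = 1.481628% of Crosswind Partners LP.
Aggregating (R1): 2.93112% + 1.481628% = 4.412748%.

4.412748%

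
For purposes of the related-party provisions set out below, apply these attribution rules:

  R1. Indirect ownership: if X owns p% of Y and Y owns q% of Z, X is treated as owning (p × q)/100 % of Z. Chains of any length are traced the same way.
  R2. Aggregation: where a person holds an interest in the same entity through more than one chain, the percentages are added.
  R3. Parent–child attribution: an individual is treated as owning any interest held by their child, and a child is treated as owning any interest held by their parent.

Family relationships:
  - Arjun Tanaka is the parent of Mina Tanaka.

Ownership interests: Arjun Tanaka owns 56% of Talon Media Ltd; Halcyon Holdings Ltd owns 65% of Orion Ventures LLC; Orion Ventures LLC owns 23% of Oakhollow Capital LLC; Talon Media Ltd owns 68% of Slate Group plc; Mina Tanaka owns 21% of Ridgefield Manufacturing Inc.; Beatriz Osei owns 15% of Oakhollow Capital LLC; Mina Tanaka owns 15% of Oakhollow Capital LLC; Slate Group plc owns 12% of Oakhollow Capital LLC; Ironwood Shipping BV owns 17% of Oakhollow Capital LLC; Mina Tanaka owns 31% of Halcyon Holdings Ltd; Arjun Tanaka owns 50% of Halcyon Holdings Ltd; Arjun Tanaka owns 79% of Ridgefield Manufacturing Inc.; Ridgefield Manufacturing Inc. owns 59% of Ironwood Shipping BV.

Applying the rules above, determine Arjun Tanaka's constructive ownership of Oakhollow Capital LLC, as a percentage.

41.7091%

By parent–child attribution (R3), Arjun Tanaka is treated as also owning Mina Tanaka's interest in Halcyon Holdings Ltd, giving 50% + 31% = 81%.
By parent–child attribution (R3), Arjun Tanaka is treated as also owning Mina Tanaka's interest in Ridgefield Manufacturing Inc, giving 79% + 21% = 100%.
By parent–child attribution (R3), Arjun Tanaka is treated as owning Mina Tanaka's 15% interest in Oakhollow Capital LLC.
Chain via Halcyon Holdings Ltd → Orion Ventures LLC (R1): 81% × 65% × 23% = 12.1095% of Oakhollow Capital LLC.
Chain via Ridgefield Manufacturing Inc. → Ironwood Shipping BV (R1): 100% × 59% × 17% = 10.03% of Oakhollow Capital LLC.
Chain via Talon Media Ltd → Slate Group plc (R1): 56% × 68% × 12% = 4.5696% of Oakhollow Capital LLC.
Direct interest in Oakhollow Capital LLC: 15%.
Aggregating (R2): 12.1095% + 10.03% + 4.5696% + 15% = 41.7091%.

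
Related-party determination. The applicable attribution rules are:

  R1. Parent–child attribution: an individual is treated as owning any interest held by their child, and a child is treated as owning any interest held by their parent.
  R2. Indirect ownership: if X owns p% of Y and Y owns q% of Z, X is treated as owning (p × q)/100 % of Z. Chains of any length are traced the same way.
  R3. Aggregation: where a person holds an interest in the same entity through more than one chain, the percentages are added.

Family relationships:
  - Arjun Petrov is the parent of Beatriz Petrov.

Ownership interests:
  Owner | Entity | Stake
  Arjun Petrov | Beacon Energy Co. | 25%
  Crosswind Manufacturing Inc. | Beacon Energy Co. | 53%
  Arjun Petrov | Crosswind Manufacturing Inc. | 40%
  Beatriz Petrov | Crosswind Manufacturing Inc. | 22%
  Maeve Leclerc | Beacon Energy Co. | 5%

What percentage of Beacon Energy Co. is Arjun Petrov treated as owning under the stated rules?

By parent–child attribution (R1), Arjun Petrov is treated as also owning Beatriz Petrov's interest in Crosswind Manufacturing Inc, giving 40% + 22% = 62%.
Chain via Crosswind Manufacturing Inc. (R2): 62% × 53% = 32.86% of Beacon Energy Co.
Direct interest in Beacon Energy Co: 25%.
Aggregating (R3): 32.86% + 25% = 57.86%.

57.86%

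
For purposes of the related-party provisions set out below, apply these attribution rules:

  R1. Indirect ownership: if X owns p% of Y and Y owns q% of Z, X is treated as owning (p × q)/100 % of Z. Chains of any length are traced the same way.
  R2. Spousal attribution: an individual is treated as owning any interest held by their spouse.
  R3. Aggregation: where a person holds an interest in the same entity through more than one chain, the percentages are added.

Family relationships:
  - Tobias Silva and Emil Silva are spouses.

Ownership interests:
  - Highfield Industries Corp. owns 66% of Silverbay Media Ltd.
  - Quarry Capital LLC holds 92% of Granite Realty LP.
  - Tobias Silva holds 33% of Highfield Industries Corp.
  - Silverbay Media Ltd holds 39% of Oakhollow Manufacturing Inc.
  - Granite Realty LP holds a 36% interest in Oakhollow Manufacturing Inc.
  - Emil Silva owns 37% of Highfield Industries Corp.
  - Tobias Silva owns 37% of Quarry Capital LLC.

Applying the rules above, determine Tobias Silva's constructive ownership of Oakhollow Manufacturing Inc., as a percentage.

30.2724%

By spousal attribution (R2), Tobias Silva is treated as also owning Emil Silva's interest in Highfield Industries Corp, giving 33% + 37% = 70%.
Chain via Quarry Capital LLC → Granite Realty LP (R1): 37% × 92% × 36% = 12.2544% of Oakhollow Manufacturing Inc.
Chain via Highfield Industries Corp. → Silverbay Media Ltd (R1): 70% × 66% × 39% = 18.018% of Oakhollow Manufacturing Inc.
Aggregating (R3): 12.2544% + 18.018% = 30.2724%.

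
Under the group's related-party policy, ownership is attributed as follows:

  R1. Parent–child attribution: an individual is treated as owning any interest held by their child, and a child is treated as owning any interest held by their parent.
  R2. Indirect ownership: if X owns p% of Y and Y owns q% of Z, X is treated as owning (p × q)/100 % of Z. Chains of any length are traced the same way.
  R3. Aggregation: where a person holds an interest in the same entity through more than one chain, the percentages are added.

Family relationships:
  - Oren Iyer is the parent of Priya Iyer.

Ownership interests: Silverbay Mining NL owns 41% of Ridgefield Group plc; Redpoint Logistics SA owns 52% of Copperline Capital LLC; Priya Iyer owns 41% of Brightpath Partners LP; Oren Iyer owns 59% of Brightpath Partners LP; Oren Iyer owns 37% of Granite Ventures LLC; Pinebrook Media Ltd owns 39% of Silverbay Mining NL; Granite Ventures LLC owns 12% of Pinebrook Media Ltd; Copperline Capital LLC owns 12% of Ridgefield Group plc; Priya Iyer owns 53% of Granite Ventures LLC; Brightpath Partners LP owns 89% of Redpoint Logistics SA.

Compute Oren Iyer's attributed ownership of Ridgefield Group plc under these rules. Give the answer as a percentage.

7.28052%

By parent–child attribution (R1), Oren Iyer is treated as also owning Priya Iyer's interest in Granite Ventures LLC, giving 37% + 53% = 90%.
By parent–child attribution (R1), Oren Iyer is treated as also owning Priya Iyer's interest in Brightpath Partners LP, giving 59% + 41% = 100%.
Chain via Granite Ventures LLC → Pinebrook Media Ltd → Silverbay Mining NL (R2): 90% × 12% × 39% × 41% = 1.72692% of Ridgefield Group plc.
Chain via Brightpath Partners LP → Redpoint Logistics SA → Copperline Capital LLC (R2): 100% × 89% × 52% × 12% = 5.5536% of Ridgefield Group plc.
Aggregating (R3): 1.72692% + 5.5536% = 7.28052%.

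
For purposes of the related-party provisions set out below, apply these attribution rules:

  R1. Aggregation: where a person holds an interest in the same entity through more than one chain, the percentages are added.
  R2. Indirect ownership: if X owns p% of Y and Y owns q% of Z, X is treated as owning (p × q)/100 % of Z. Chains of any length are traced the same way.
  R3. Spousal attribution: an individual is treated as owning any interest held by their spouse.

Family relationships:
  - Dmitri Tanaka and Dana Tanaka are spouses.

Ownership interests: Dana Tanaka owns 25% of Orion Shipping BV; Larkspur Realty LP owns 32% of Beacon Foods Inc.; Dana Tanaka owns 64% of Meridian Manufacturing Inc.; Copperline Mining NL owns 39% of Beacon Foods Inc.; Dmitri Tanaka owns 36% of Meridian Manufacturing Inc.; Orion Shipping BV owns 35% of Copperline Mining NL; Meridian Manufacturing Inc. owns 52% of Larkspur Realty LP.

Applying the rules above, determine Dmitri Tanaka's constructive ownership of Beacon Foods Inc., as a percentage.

By spousal attribution (R3), Dmitri Tanaka is treated as also owning Dana Tanaka's interest in Meridian Manufacturing Inc, giving 36% + 64% = 100%.
By spousal attribution (R3), Dmitri Tanaka is treated as owning Dana Tanaka's 25% interest in Orion Shipping BV.
Chain via Meridian Manufacturing Inc. → Larkspur Realty LP (R2): 100% × 52% × 32% = 16.64% of Beacon Foods Inc.
Chain via Orion Shipping BV → Copperline Mining NL (R2): 25% × 35% × 39% = 3.4125% of Beacon Foods Inc.
Aggregating (R1): 16.64% + 3.4125% = 20.0525%.

20.0525%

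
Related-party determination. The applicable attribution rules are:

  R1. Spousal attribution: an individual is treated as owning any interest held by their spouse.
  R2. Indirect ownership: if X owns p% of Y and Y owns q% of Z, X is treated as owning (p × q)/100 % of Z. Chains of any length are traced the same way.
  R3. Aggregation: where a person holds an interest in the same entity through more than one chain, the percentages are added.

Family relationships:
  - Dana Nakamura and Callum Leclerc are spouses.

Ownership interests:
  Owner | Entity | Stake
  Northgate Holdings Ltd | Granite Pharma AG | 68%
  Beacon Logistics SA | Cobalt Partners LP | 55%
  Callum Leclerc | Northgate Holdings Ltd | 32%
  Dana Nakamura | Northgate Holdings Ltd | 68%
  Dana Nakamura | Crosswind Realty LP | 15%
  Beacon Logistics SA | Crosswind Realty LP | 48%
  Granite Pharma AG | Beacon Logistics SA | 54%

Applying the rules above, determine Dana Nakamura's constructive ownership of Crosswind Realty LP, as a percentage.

32.6256%

By spousal attribution (R1), Dana Nakamura is treated as also owning Callum Leclerc's interest in Northgate Holdings Ltd, giving 68% + 32% = 100%.
Chain via Northgate Holdings Ltd → Granite Pharma AG → Beacon Logistics SA (R2): 100% × 68% × 54% × 48% = 17.6256% of Crosswind Realty LP.
Direct interest in Crosswind Realty LP: 15%.
Aggregating (R3): 17.6256% + 15% = 32.6256%.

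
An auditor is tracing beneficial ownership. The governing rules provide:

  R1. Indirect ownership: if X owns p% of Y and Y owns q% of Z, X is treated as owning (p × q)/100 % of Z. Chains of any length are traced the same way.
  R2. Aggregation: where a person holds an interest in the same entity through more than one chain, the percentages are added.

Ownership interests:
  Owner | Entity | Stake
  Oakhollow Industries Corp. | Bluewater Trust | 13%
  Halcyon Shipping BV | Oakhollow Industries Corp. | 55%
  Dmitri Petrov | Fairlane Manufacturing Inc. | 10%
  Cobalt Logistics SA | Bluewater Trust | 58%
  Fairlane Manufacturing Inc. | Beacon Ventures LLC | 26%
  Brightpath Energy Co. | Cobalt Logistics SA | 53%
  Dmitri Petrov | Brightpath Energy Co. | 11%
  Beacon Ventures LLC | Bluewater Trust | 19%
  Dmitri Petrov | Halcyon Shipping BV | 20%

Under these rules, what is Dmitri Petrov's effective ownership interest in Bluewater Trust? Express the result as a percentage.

Chain via Halcyon Shipping BV → Oakhollow Industries Corp. (R1): 20% × 55% × 13% = 1.43% of Bluewater Trust.
Chain via Fairlane Manufacturing Inc. → Beacon Ventures LLC (R1): 10% × 26% × 19% = 0.494% of Bluewater Trust.
Chain via Brightpath Energy Co. → Cobalt Logistics SA (R1): 11% × 53% × 58% = 3.3814% of Bluewater Trust.
Aggregating (R2): 1.43% + 0.494% + 3.3814% = 5.3054%.

5.3054%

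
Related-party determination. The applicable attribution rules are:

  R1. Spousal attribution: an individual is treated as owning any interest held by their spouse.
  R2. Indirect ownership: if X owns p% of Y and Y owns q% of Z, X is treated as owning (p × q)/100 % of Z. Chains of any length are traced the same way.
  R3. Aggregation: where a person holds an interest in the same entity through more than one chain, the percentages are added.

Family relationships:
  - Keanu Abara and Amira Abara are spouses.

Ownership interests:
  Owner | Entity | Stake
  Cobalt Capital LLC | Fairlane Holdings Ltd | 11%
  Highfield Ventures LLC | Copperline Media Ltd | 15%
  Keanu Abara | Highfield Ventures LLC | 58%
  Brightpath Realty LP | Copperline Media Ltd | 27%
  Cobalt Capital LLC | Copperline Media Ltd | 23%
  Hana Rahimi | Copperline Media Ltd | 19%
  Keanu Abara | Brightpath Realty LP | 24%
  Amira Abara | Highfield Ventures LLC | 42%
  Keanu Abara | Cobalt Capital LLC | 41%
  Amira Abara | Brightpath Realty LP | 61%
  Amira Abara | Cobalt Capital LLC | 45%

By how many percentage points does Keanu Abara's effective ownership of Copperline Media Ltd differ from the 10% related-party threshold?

By spousal attribution (R1), Keanu Abara is treated as also owning Amira Abara's interest in Brightpath Realty LP, giving 24% + 61% = 85%.
By spousal attribution (R1), Keanu Abara is treated as also owning Amira Abara's interest in Highfield Ventures LLC, giving 58% + 42% = 100%.
By spousal attribution (R1), Keanu Abara is treated as also owning Amira Abara's interest in Cobalt Capital LLC, giving 41% + 45% = 86%.
Chain via Brightpath Realty LP (R2): 85% × 27% = 22.95% of Copperline Media Ltd.
Chain via Highfield Ventures LLC (R2): 100% × 15% = 15% of Copperline Media Ltd.
Chain via Cobalt Capital LLC (R2): 86% × 23% = 19.78% of Copperline Media Ltd.
Aggregating (R3): 22.95% + 15% + 19.78% = 57.73%.
57.73% exceeds the 10% threshold by 47.73 percentage points.

47.73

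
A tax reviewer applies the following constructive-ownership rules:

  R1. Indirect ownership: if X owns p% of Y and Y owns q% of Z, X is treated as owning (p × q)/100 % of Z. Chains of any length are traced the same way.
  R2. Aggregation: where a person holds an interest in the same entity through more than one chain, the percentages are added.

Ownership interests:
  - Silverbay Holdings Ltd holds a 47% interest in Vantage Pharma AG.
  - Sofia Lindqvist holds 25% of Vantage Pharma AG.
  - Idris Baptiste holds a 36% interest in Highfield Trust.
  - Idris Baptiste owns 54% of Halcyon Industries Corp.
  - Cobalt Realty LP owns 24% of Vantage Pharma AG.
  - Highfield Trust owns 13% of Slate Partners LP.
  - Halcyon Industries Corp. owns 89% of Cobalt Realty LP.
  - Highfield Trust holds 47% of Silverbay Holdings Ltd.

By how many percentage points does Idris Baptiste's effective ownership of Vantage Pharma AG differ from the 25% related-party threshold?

5.5132

Chain via Highfield Trust → Silverbay Holdings Ltd (R1): 36% × 47% × 47% = 7.9524% of Vantage Pharma AG.
Chain via Halcyon Industries Corp. → Cobalt Realty LP (R1): 54% × 89% × 24% = 11.5344% of Vantage Pharma AG.
Aggregating (R2): 7.9524% + 11.5344% = 19.4868%.
19.4868% falls short of the 25% threshold by 5.5132 percentage points.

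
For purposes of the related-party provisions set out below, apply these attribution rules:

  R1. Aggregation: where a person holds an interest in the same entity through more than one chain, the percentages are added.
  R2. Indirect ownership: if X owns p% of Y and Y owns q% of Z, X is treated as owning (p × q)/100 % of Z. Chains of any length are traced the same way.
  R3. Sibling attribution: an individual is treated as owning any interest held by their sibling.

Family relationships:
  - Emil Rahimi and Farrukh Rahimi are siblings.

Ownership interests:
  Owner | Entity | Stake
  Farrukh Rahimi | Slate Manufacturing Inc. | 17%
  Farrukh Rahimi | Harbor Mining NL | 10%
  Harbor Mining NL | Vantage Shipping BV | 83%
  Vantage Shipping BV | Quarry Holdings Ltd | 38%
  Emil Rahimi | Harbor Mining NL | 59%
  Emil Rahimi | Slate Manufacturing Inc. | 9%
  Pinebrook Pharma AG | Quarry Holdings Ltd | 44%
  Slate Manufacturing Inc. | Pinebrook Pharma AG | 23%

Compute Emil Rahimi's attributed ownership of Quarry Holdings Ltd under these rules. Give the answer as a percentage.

24.3938%

By sibling attribution (R3), Emil Rahimi is treated as also owning Farrukh Rahimi's interest in Slate Manufacturing Inc, giving 9% + 17% = 26%.
By sibling attribution (R3), Emil Rahimi is treated as also owning Farrukh Rahimi's interest in Harbor Mining NL, giving 59% + 10% = 69%.
Chain via Slate Manufacturing Inc. → Pinebrook Pharma AG (R2): 26% × 23% × 44% = 2.6312% of Quarry Holdings Ltd.
Chain via Harbor Mining NL → Vantage Shipping BV (R2): 69% × 83% × 38% = 21.7626% of Quarry Holdings Ltd.
Aggregating (R1): 2.6312% + 21.7626% = 24.3938%.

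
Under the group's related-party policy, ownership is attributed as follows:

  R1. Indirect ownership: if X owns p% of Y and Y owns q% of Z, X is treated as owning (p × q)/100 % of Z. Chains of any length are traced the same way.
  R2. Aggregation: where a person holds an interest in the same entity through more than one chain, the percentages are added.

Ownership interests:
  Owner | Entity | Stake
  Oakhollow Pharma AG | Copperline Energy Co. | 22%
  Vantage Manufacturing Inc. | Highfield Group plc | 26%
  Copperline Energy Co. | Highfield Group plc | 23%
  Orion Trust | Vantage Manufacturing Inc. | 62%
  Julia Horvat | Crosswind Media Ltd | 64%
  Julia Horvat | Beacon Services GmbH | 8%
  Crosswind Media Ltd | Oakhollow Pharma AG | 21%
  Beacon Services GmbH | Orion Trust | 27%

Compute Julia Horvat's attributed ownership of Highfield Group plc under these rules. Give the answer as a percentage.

1.028256%

Chain via Crosswind Media Ltd → Oakhollow Pharma AG → Copperline Energy Co. (R1): 64% × 21% × 22% × 23% = 0.680064% of Highfield Group plc.
Chain via Beacon Services GmbH → Orion Trust → Vantage Manufacturing Inc. (R1): 8% × 27% × 62% × 26% = 0.348192% of Highfield Group plc.
Aggregating (R2): 0.680064% + 0.348192% = 1.028256%.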